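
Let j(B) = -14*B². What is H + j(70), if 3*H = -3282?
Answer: -69694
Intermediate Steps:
H = -1094 (H = (⅓)*(-3282) = -1094)
H + j(70) = -1094 - 14*70² = -1094 - 14*4900 = -1094 - 68600 = -69694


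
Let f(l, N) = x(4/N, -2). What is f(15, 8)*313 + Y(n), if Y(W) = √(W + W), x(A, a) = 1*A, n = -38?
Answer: 313/2 + 2*I*√19 ≈ 156.5 + 8.7178*I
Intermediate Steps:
x(A, a) = A
f(l, N) = 4/N
Y(W) = √2*√W (Y(W) = √(2*W) = √2*√W)
f(15, 8)*313 + Y(n) = (4/8)*313 + √2*√(-38) = (4*(⅛))*313 + √2*(I*√38) = (½)*313 + 2*I*√19 = 313/2 + 2*I*√19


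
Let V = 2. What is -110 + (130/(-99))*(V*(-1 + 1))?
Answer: -110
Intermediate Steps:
-110 + (130/(-99))*(V*(-1 + 1)) = -110 + (130/(-99))*(2*(-1 + 1)) = -110 + (130*(-1/99))*(2*0) = -110 - 130/99*0 = -110 + 0 = -110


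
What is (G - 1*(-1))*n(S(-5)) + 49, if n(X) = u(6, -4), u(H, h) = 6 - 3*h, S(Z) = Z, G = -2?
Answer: 31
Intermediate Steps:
n(X) = 18 (n(X) = 6 - 3*(-4) = 6 + 12 = 18)
(G - 1*(-1))*n(S(-5)) + 49 = (-2 - 1*(-1))*18 + 49 = (-2 + 1)*18 + 49 = -1*18 + 49 = -18 + 49 = 31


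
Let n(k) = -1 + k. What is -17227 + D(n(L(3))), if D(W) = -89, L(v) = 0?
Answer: -17316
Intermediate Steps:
-17227 + D(n(L(3))) = -17227 - 89 = -17316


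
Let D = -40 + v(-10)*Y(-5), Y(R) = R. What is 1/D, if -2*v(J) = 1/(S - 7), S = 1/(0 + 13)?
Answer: -36/1453 ≈ -0.024776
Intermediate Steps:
S = 1/13 ≈ 0.076923
v(J) = 13/180 (v(J) = -1/(2*(1/13 - 7)) = -1/(2*(-90/13)) = -½*(-13/90) = 13/180)
D = -1453/36 (D = -40 + (13/180)*(-5) = -40 - 13/36 = -1453/36 ≈ -40.361)
1/D = 1/(-1453/36) = -36/1453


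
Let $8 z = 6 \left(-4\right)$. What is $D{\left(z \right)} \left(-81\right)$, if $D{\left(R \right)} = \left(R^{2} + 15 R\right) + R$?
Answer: $3159$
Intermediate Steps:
$z = -3$ ($z = \frac{6 \left(-4\right)}{8} = \frac{1}{8} \left(-24\right) = -3$)
$D{\left(R \right)} = R^{2} + 16 R$
$D{\left(z \right)} \left(-81\right) = - 3 \left(16 - 3\right) \left(-81\right) = \left(-3\right) 13 \left(-81\right) = \left(-39\right) \left(-81\right) = 3159$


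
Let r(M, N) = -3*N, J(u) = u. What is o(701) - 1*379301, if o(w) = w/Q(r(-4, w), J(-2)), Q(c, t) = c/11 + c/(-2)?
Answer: -10241105/27 ≈ -3.7930e+5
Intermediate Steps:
Q(c, t) = -9*c/22 (Q(c, t) = c*(1/11) + c*(-½) = c/11 - c/2 = -9*c/22)
o(w) = 22/27 (o(w) = w/((-(-27)*w/22)) = w/((27*w/22)) = w*(22/(27*w)) = 22/27)
o(701) - 1*379301 = 22/27 - 1*379301 = 22/27 - 379301 = -10241105/27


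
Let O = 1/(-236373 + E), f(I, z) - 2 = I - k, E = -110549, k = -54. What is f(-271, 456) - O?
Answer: -74588229/346922 ≈ -215.00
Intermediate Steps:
f(I, z) = 56 + I (f(I, z) = 2 + (I - 1*(-54)) = 2 + (I + 54) = 2 + (54 + I) = 56 + I)
O = -1/346922 (O = 1/(-236373 - 110549) = 1/(-346922) = -1/346922 ≈ -2.8825e-6)
f(-271, 456) - O = (56 - 271) - 1*(-1/346922) = -215 + 1/346922 = -74588229/346922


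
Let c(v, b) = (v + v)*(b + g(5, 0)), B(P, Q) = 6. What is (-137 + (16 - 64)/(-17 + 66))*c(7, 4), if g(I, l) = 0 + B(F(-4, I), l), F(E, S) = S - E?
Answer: -135220/7 ≈ -19317.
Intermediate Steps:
g(I, l) = 6 (g(I, l) = 0 + 6 = 6)
c(v, b) = 2*v*(6 + b) (c(v, b) = (v + v)*(b + 6) = (2*v)*(6 + b) = 2*v*(6 + b))
(-137 + (16 - 64)/(-17 + 66))*c(7, 4) = (-137 + (16 - 64)/(-17 + 66))*(2*7*(6 + 4)) = (-137 - 48/49)*(2*7*10) = (-137 - 48*1/49)*140 = (-137 - 48/49)*140 = -6761/49*140 = -135220/7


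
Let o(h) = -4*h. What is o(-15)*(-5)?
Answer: -300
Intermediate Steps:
o(-15)*(-5) = -4*(-15)*(-5) = 60*(-5) = -300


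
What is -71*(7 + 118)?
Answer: -8875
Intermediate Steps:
-71*(7 + 118) = -71*125 = -8875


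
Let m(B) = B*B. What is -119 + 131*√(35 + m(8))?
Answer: -119 + 393*√11 ≈ 1184.4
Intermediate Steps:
m(B) = B²
-119 + 131*√(35 + m(8)) = -119 + 131*√(35 + 8²) = -119 + 131*√(35 + 64) = -119 + 131*√99 = -119 + 131*(3*√11) = -119 + 393*√11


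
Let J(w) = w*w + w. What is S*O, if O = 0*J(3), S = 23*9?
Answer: 0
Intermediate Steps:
J(w) = w + w² (J(w) = w² + w = w + w²)
S = 207
O = 0 (O = 0*(3*(1 + 3)) = 0*(3*4) = 0*12 = 0)
S*O = 207*0 = 0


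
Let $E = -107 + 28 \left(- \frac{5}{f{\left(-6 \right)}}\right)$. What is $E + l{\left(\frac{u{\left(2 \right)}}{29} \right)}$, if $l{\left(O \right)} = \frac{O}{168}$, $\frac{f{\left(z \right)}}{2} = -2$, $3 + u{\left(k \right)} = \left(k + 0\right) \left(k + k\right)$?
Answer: $- \frac{350779}{4872} \approx -71.999$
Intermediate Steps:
$u{\left(k \right)} = -3 + 2 k^{2}$ ($u{\left(k \right)} = -3 + \left(k + 0\right) \left(k + k\right) = -3 + k 2 k = -3 + 2 k^{2}$)
$f{\left(z \right)} = -4$ ($f{\left(z \right)} = 2 \left(-2\right) = -4$)
$l{\left(O \right)} = \frac{O}{168}$ ($l{\left(O \right)} = O \frac{1}{168} = \frac{O}{168}$)
$E = -72$ ($E = -107 + 28 \left(- \frac{5}{-4}\right) = -107 + 28 \left(\left(-5\right) \left(- \frac{1}{4}\right)\right) = -107 + 28 \cdot \frac{5}{4} = -107 + 35 = -72$)
$E + l{\left(\frac{u{\left(2 \right)}}{29} \right)} = -72 + \frac{\left(-3 + 2 \cdot 2^{2}\right) \frac{1}{29}}{168} = -72 + \frac{\left(-3 + 2 \cdot 4\right) \frac{1}{29}}{168} = -72 + \frac{\left(-3 + 8\right) \frac{1}{29}}{168} = -72 + \frac{5 \cdot \frac{1}{29}}{168} = -72 + \frac{1}{168} \cdot \frac{5}{29} = -72 + \frac{5}{4872} = - \frac{350779}{4872}$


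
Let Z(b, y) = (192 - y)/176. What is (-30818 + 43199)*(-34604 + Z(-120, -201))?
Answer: -75399188091/176 ≈ -4.2840e+8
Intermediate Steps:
Z(b, y) = 12/11 - y/176 (Z(b, y) = (192 - y)*(1/176) = 12/11 - y/176)
(-30818 + 43199)*(-34604 + Z(-120, -201)) = (-30818 + 43199)*(-34604 + (12/11 - 1/176*(-201))) = 12381*(-34604 + (12/11 + 201/176)) = 12381*(-34604 + 393/176) = 12381*(-6089911/176) = -75399188091/176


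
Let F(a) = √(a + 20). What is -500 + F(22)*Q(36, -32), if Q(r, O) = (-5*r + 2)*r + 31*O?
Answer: -500 - 7400*√42 ≈ -48458.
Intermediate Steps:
F(a) = √(20 + a)
Q(r, O) = 31*O + r*(2 - 5*r) (Q(r, O) = (2 - 5*r)*r + 31*O = r*(2 - 5*r) + 31*O = 31*O + r*(2 - 5*r))
-500 + F(22)*Q(36, -32) = -500 + √(20 + 22)*(-5*36² + 2*36 + 31*(-32)) = -500 + √42*(-5*1296 + 72 - 992) = -500 + √42*(-6480 + 72 - 992) = -500 + √42*(-7400) = -500 - 7400*√42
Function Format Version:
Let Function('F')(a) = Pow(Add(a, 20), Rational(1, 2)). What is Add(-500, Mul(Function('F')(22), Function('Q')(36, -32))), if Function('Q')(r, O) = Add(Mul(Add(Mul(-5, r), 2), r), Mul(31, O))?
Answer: Add(-500, Mul(-7400, Pow(42, Rational(1, 2)))) ≈ -48458.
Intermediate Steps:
Function('F')(a) = Pow(Add(20, a), Rational(1, 2))
Function('Q')(r, O) = Add(Mul(31, O), Mul(r, Add(2, Mul(-5, r)))) (Function('Q')(r, O) = Add(Mul(Add(2, Mul(-5, r)), r), Mul(31, O)) = Add(Mul(r, Add(2, Mul(-5, r))), Mul(31, O)) = Add(Mul(31, O), Mul(r, Add(2, Mul(-5, r)))))
Add(-500, Mul(Function('F')(22), Function('Q')(36, -32))) = Add(-500, Mul(Pow(Add(20, 22), Rational(1, 2)), Add(Mul(-5, Pow(36, 2)), Mul(2, 36), Mul(31, -32)))) = Add(-500, Mul(Pow(42, Rational(1, 2)), Add(Mul(-5, 1296), 72, -992))) = Add(-500, Mul(Pow(42, Rational(1, 2)), Add(-6480, 72, -992))) = Add(-500, Mul(Pow(42, Rational(1, 2)), -7400)) = Add(-500, Mul(-7400, Pow(42, Rational(1, 2))))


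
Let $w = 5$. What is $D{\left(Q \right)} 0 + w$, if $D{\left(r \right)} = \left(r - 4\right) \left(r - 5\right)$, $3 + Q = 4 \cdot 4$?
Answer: $5$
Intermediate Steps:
$Q = 13$ ($Q = -3 + 4 \cdot 4 = -3 + 16 = 13$)
$D{\left(r \right)} = \left(-5 + r\right) \left(-4 + r\right)$ ($D{\left(r \right)} = \left(-4 + r\right) \left(r - 5\right) = \left(-4 + r\right) \left(-5 + r\right) = \left(-5 + r\right) \left(-4 + r\right)$)
$D{\left(Q \right)} 0 + w = \left(20 + 13^{2} - 117\right) 0 + 5 = \left(20 + 169 - 117\right) 0 + 5 = 72 \cdot 0 + 5 = 0 + 5 = 5$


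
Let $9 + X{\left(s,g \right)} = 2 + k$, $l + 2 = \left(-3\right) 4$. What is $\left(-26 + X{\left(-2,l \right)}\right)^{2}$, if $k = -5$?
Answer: $1444$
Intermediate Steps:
$l = -14$ ($l = -2 - 12 = -14$)
$X{\left(s,g \right)} = -12$ ($X{\left(s,g \right)} = -9 + \left(2 - 5\right) = -9 - 3 = -12$)
$\left(-26 + X{\left(-2,l \right)}\right)^{2} = \left(-26 - 12\right)^{2} = \left(-38\right)^{2} = 1444$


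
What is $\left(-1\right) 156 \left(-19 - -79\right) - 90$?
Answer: $-9450$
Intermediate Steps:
$\left(-1\right) 156 \left(-19 - -79\right) - 90 = - 156 \left(-19 + 79\right) - 90 = \left(-156\right) 60 - 90 = -9360 - 90 = -9450$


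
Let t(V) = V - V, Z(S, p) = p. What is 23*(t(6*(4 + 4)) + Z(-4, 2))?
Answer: 46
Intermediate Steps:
t(V) = 0
23*(t(6*(4 + 4)) + Z(-4, 2)) = 23*(0 + 2) = 23*2 = 46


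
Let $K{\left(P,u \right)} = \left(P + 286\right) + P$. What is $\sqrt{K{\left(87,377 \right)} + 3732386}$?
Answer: $\sqrt{3732846} \approx 1932.1$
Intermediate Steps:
$K{\left(P,u \right)} = 286 + 2 P$ ($K{\left(P,u \right)} = \left(286 + P\right) + P = 286 + 2 P$)
$\sqrt{K{\left(87,377 \right)} + 3732386} = \sqrt{\left(286 + 2 \cdot 87\right) + 3732386} = \sqrt{\left(286 + 174\right) + 3732386} = \sqrt{460 + 3732386} = \sqrt{3732846}$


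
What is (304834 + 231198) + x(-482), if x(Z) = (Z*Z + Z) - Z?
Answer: 768356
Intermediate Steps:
x(Z) = Z**2 (x(Z) = (Z**2 + Z) - Z = (Z + Z**2) - Z = Z**2)
(304834 + 231198) + x(-482) = (304834 + 231198) + (-482)**2 = 536032 + 232324 = 768356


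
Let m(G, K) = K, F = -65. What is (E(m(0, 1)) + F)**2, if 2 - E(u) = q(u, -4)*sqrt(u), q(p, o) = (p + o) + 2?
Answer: 3844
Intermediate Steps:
q(p, o) = 2 + o + p (q(p, o) = (o + p) + 2 = 2 + o + p)
E(u) = 2 - sqrt(u)*(-2 + u) (E(u) = 2 - (2 - 4 + u)*sqrt(u) = 2 - (-2 + u)*sqrt(u) = 2 - sqrt(u)*(-2 + u))
(E(m(0, 1)) + F)**2 = ((2 + sqrt(1)*(2 - 1*1)) - 65)**2 = ((2 + 1*(2 - 1)) - 65)**2 = ((2 + 1*1) - 65)**2 = ((2 + 1) - 65)**2 = (3 - 65)**2 = (-62)**2 = 3844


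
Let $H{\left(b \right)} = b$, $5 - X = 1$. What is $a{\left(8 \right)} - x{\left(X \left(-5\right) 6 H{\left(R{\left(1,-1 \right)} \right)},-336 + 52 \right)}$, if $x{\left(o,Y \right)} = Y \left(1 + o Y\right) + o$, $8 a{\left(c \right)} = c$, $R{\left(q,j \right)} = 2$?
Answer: $19357965$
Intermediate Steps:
$X = 4$ ($X = 5 - 1 = 4$)
$a{\left(c \right)} = \frac{c}{8}$
$x{\left(o,Y \right)} = o + Y \left(1 + Y o\right)$ ($x{\left(o,Y \right)} = Y \left(1 + Y o\right) + o = o + Y \left(1 + Y o\right)$)
$a{\left(8 \right)} - x{\left(X \left(-5\right) 6 H{\left(R{\left(1,-1 \right)} \right)},-336 + 52 \right)} = \frac{1}{8} \cdot 8 - \left(\left(-336 + 52\right) + 4 \left(-5\right) 6 \cdot 2 + 4 \left(-5\right) 6 \cdot 2 \left(-336 + 52\right)^{2}\right) = 1 - \left(-284 + \left(-20\right) 6 \cdot 2 + \left(-20\right) 6 \cdot 2 \left(-284\right)^{2}\right) = 1 - \left(-284 - 240 + \left(-120\right) 2 \cdot 80656\right) = 1 - \left(-284 - 240 - 19357440\right) = 1 - -19357964 = 1 + 19357964 = 19357965$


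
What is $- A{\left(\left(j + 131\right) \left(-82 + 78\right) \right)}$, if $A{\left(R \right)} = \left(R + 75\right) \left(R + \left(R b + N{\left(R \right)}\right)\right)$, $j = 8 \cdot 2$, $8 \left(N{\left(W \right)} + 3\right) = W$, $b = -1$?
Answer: $- \frac{78489}{2} \approx -39245.0$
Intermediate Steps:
$N{\left(W \right)} = -3 + \frac{W}{8}$
$j = 16$
$A{\left(R \right)} = \left(-3 + \frac{R}{8}\right) \left(75 + R\right)$ ($A{\left(R \right)} = \left(R + 75\right) \left(R + \left(R \left(-1\right) + \left(-3 + \frac{R}{8}\right)\right)\right) = \left(75 + R\right) \left(R - \left(3 + \frac{7 R}{8}\right)\right) = \left(75 + R\right) \left(-3 + \frac{R}{8}\right) = \left(-3 + \frac{R}{8}\right) \left(75 + R\right)$)
$- A{\left(\left(j + 131\right) \left(-82 + 78\right) \right)} = - (-225 + \frac{\left(\left(16 + 131\right) \left(-82 + 78\right)\right)^{2}}{8} + \frac{51 \left(16 + 131\right) \left(-82 + 78\right)}{8}) = - (-225 + \frac{\left(147 \left(-4\right)\right)^{2}}{8} + \frac{51 \cdot 147 \left(-4\right)}{8}) = - (-225 + \frac{\left(-588\right)^{2}}{8} + \frac{51}{8} \left(-588\right)) = - (-225 + \frac{1}{8} \cdot 345744 - \frac{7497}{2}) = - (-225 + 43218 - \frac{7497}{2}) = \left(-1\right) \frac{78489}{2} = - \frac{78489}{2}$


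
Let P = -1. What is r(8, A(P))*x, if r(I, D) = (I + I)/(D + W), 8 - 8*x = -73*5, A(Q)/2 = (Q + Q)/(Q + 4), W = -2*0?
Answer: -1119/2 ≈ -559.50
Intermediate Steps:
W = 0
A(Q) = 4*Q/(4 + Q) (A(Q) = 2*((Q + Q)/(Q + 4)) = 2*((2*Q)/(4 + Q)) = 2*(2*Q/(4 + Q)) = 4*Q/(4 + Q))
x = 373/8 (x = 1 - (-73)*5/8 = 1 - 1/8*(-365) = 1 + 365/8 = 373/8 ≈ 46.625)
r(I, D) = 2*I/D (r(I, D) = (I + I)/(D + 0) = (2*I)/D = 2*I/D)
r(8, A(P))*x = (2*8/(4*(-1)/(4 - 1)))*(373/8) = (2*8/(4*(-1)/3))*(373/8) = (2*8/(4*(-1)*(1/3)))*(373/8) = (2*8/(-4/3))*(373/8) = (2*8*(-3/4))*(373/8) = -12*373/8 = -1119/2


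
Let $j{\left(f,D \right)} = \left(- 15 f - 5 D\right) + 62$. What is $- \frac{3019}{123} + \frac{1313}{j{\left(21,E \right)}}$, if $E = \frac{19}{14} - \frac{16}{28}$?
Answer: $- \frac{4373443}{147477} \approx -29.655$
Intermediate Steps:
$E = \frac{11}{14}$ ($E = 19 \cdot \frac{1}{14} - \frac{4}{7} = \frac{19}{14} - \frac{4}{7} = \frac{11}{14} \approx 0.78571$)
$j{\left(f,D \right)} = 62 - 15 f - 5 D$
$- \frac{3019}{123} + \frac{1313}{j{\left(21,E \right)}} = - \frac{3019}{123} + \frac{1313}{62 - 315 - \frac{55}{14}} = \left(-3019\right) \frac{1}{123} + \frac{1313}{62 - 315 - \frac{55}{14}} = - \frac{3019}{123} + \frac{1313}{- \frac{3597}{14}} = - \frac{3019}{123} + 1313 \left(- \frac{14}{3597}\right) = - \frac{3019}{123} - \frac{18382}{3597} = - \frac{4373443}{147477}$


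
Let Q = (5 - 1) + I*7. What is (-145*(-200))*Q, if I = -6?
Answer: -1102000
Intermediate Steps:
Q = -38 (Q = (5 - 1) - 6*7 = 4 - 42 = -38)
(-145*(-200))*Q = -145*(-200)*(-38) = 29000*(-38) = -1102000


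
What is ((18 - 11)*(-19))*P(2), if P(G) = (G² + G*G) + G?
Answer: -1330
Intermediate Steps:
P(G) = G + 2*G² (P(G) = (G² + G²) + G = 2*G² + G = G + 2*G²)
((18 - 11)*(-19))*P(2) = ((18 - 11)*(-19))*(2*(1 + 2*2)) = (7*(-19))*(2*(1 + 4)) = -266*5 = -133*10 = -1330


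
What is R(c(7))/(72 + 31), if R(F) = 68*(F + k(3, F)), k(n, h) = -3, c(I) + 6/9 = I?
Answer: 680/309 ≈ 2.2006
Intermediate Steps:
c(I) = -2/3 + I
R(F) = -204 + 68*F (R(F) = 68*(F - 3) = 68*(-3 + F) = -204 + 68*F)
R(c(7))/(72 + 31) = (-204 + 68*(-2/3 + 7))/(72 + 31) = (-204 + 68*(19/3))/103 = (-204 + 1292/3)*(1/103) = (680/3)*(1/103) = 680/309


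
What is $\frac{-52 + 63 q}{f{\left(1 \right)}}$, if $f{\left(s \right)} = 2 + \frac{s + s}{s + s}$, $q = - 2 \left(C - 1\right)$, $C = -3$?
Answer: $\frac{452}{3} \approx 150.67$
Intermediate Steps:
$q = 8$ ($q = - 2 \left(-3 - 1\right) = \left(-2\right) \left(-4\right) = 8$)
$f{\left(s \right)} = 3$ ($f{\left(s \right)} = 2 + \frac{2 s}{2 s} = 2 + 2 s \frac{1}{2 s} = 2 + 1 = 3$)
$\frac{-52 + 63 q}{f{\left(1 \right)}} = \frac{-52 + 63 \cdot 8}{3} = \left(-52 + 504\right) \frac{1}{3} = 452 \cdot \frac{1}{3} = \frac{452}{3}$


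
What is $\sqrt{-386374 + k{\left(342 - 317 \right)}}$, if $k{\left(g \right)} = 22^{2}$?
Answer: $i \sqrt{385890} \approx 621.2 i$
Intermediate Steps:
$k{\left(g \right)} = 484$
$\sqrt{-386374 + k{\left(342 - 317 \right)}} = \sqrt{-386374 + 484} = \sqrt{-385890} = i \sqrt{385890}$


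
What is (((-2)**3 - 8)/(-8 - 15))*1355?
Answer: 21680/23 ≈ 942.61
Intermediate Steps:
(((-2)**3 - 8)/(-8 - 15))*1355 = ((-8 - 8)/(-23))*1355 = -16*(-1/23)*1355 = (16/23)*1355 = 21680/23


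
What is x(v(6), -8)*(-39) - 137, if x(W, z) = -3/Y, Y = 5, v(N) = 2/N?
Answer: -568/5 ≈ -113.60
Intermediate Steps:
x(W, z) = -⅗ (x(W, z) = -3/5 = -3*⅕ = -⅗)
x(v(6), -8)*(-39) - 137 = -⅗*(-39) - 137 = 117/5 - 137 = -568/5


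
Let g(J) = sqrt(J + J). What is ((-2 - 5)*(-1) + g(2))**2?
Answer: 81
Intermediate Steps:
g(J) = sqrt(2)*sqrt(J) (g(J) = sqrt(2*J) = sqrt(2)*sqrt(J))
((-2 - 5)*(-1) + g(2))**2 = ((-2 - 5)*(-1) + sqrt(2)*sqrt(2))**2 = (-7*(-1) + 2)**2 = (7 + 2)**2 = 9**2 = 81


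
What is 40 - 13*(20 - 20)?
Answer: 40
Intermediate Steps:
40 - 13*(20 - 20) = 40 - 13*0 = 40 + 0 = 40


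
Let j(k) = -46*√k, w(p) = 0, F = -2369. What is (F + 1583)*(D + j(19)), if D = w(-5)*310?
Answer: 36156*√19 ≈ 1.5760e+5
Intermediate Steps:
D = 0 (D = 0*310 = 0)
(F + 1583)*(D + j(19)) = (-2369 + 1583)*(0 - 46*√19) = -(-36156)*√19 = 36156*√19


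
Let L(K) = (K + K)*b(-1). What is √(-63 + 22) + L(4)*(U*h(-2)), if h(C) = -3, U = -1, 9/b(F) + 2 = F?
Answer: -72 + I*√41 ≈ -72.0 + 6.4031*I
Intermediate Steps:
b(F) = 9/(-2 + F)
L(K) = -6*K (L(K) = (K + K)*(9/(-2 - 1)) = (2*K)*(9/(-3)) = (2*K)*(9*(-⅓)) = (2*K)*(-3) = -6*K)
√(-63 + 22) + L(4)*(U*h(-2)) = √(-63 + 22) + (-6*4)*(-1*(-3)) = √(-41) - 24*3 = I*√41 - 72 = -72 + I*√41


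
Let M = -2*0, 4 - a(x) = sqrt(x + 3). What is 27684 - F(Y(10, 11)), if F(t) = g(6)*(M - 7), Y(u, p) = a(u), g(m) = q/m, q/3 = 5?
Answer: 55403/2 ≈ 27702.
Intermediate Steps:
q = 15 (q = 3*5 = 15)
g(m) = 15/m
a(x) = 4 - sqrt(3 + x) (a(x) = 4 - sqrt(x + 3) = 4 - sqrt(3 + x))
Y(u, p) = 4 - sqrt(3 + u)
M = 0
F(t) = -35/2 (F(t) = (15/6)*(0 - 7) = (15*(1/6))*(-7) = (5/2)*(-7) = -35/2)
27684 - F(Y(10, 11)) = 27684 - 1*(-35/2) = 27684 + 35/2 = 55403/2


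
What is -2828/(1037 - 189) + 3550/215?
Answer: 120119/9116 ≈ 13.177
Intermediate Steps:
-2828/(1037 - 189) + 3550/215 = -2828/848 + 3550*(1/215) = -2828*1/848 + 710/43 = -707/212 + 710/43 = 120119/9116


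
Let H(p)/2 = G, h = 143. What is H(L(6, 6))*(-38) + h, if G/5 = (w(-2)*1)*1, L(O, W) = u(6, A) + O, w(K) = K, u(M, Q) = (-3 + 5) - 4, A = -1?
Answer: 903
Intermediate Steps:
u(M, Q) = -2 (u(M, Q) = 2 - 4 = -2)
L(O, W) = -2 + O
G = -10 (G = 5*(-2*1*1) = 5*(-2*1) = 5*(-2) = -10)
H(p) = -20 (H(p) = 2*(-10) = -20)
H(L(6, 6))*(-38) + h = -20*(-38) + 143 = 760 + 143 = 903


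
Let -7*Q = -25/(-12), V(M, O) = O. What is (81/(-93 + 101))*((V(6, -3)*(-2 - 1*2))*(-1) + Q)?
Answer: -27891/224 ≈ -124.51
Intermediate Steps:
Q = -25/84 (Q = -(-25)/(7*(-12)) = -(-25)*(-1)/(7*12) = -⅐*25/12 = -25/84 ≈ -0.29762)
(81/(-93 + 101))*((V(6, -3)*(-2 - 1*2))*(-1) + Q) = (81/(-93 + 101))*(-3*(-2 - 1*2)*(-1) - 25/84) = (81/8)*(-3*(-2 - 2)*(-1) - 25/84) = ((⅛)*81)*(-3*(-4)*(-1) - 25/84) = 81*(12*(-1) - 25/84)/8 = 81*(-12 - 25/84)/8 = (81/8)*(-1033/84) = -27891/224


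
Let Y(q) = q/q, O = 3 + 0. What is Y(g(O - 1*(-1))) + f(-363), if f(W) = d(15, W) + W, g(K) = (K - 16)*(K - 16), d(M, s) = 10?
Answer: -352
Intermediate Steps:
O = 3
g(K) = (-16 + K)**2 (g(K) = (-16 + K)*(-16 + K) = (-16 + K)**2)
f(W) = 10 + W
Y(q) = 1
Y(g(O - 1*(-1))) + f(-363) = 1 + (10 - 363) = 1 - 353 = -352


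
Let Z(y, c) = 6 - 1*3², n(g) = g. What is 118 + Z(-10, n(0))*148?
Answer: -326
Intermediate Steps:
Z(y, c) = -3 (Z(y, c) = 6 - 1*9 = 6 - 9 = -3)
118 + Z(-10, n(0))*148 = 118 - 3*148 = 118 - 444 = -326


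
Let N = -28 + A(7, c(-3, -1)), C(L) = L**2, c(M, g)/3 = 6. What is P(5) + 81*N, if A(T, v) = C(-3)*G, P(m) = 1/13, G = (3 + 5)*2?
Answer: 122149/13 ≈ 9396.1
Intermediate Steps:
c(M, g) = 18 (c(M, g) = 3*6 = 18)
G = 16 (G = 8*2 = 16)
P(m) = 1/13
A(T, v) = 144 (A(T, v) = (-3)**2*16 = 9*16 = 144)
N = 116 (N = -28 + 144 = 116)
P(5) + 81*N = 1/13 + 81*116 = 1/13 + 9396 = 122149/13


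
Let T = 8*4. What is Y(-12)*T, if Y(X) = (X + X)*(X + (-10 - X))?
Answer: 7680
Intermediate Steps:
Y(X) = -20*X (Y(X) = (2*X)*(-10) = -20*X)
T = 32
Y(-12)*T = -20*(-12)*32 = 240*32 = 7680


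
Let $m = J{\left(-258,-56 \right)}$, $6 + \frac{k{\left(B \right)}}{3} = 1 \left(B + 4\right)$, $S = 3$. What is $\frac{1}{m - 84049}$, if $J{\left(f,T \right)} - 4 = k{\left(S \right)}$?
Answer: $- \frac{1}{84042} \approx -1.1899 \cdot 10^{-5}$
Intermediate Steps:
$k{\left(B \right)} = -6 + 3 B$ ($k{\left(B \right)} = -18 + 3 \cdot 1 \left(B + 4\right) = -18 + 3 \cdot 1 \left(4 + B\right) = -18 + 3 \left(4 + B\right) = -18 + \left(12 + 3 B\right) = -6 + 3 B$)
$J{\left(f,T \right)} = 7$ ($J{\left(f,T \right)} = 4 + \left(-6 + 3 \cdot 3\right) = 4 + \left(-6 + 9\right) = 4 + 3 = 7$)
$m = 7$
$\frac{1}{m - 84049} = \frac{1}{7 - 84049} = \frac{1}{-84042} = - \frac{1}{84042}$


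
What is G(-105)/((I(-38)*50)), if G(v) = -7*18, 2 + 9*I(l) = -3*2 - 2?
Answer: 567/250 ≈ 2.2680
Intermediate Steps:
I(l) = -10/9 (I(l) = -2/9 + (-3*2 - 2)/9 = -2/9 + (-6 - 2)/9 = -2/9 + (⅑)*(-8) = -2/9 - 8/9 = -10/9)
G(v) = -126
G(-105)/((I(-38)*50)) = -126/((-10/9*50)) = -126/(-500/9) = -126*(-9/500) = 567/250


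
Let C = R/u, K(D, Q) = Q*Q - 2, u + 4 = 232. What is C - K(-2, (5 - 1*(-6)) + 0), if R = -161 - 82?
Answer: -9125/76 ≈ -120.07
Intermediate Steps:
u = 228 (u = -4 + 232 = 228)
R = -243
K(D, Q) = -2 + Q² (K(D, Q) = Q² - 2 = -2 + Q²)
C = -81/76 (C = -243/228 = -243*1/228 = -81/76 ≈ -1.0658)
C - K(-2, (5 - 1*(-6)) + 0) = -81/76 - (-2 + ((5 - 1*(-6)) + 0)²) = -81/76 - (-2 + ((5 + 6) + 0)²) = -81/76 - (-2 + (11 + 0)²) = -81/76 - (-2 + 11²) = -81/76 - (-2 + 121) = -81/76 - 1*119 = -81/76 - 119 = -9125/76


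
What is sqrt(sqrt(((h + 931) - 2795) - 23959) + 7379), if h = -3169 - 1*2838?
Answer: sqrt(7379 + I*sqrt(31830)) ≈ 85.907 + 1.038*I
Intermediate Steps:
h = -6007 (h = -3169 - 2838 = -6007)
sqrt(sqrt(((h + 931) - 2795) - 23959) + 7379) = sqrt(sqrt(((-6007 + 931) - 2795) - 23959) + 7379) = sqrt(sqrt((-5076 - 2795) - 23959) + 7379) = sqrt(sqrt(-7871 - 23959) + 7379) = sqrt(sqrt(-31830) + 7379) = sqrt(I*sqrt(31830) + 7379) = sqrt(7379 + I*sqrt(31830))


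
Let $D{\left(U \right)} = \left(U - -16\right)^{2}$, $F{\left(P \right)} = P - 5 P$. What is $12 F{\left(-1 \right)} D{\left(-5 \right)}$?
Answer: $5808$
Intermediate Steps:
$F{\left(P \right)} = - 4 P$
$D{\left(U \right)} = \left(16 + U\right)^{2}$ ($D{\left(U \right)} = \left(U + 16\right)^{2} = \left(16 + U\right)^{2}$)
$12 F{\left(-1 \right)} D{\left(-5 \right)} = 12 \left(\left(-4\right) \left(-1\right)\right) \left(16 - 5\right)^{2} = 12 \cdot 4 \cdot 11^{2} = 48 \cdot 121 = 5808$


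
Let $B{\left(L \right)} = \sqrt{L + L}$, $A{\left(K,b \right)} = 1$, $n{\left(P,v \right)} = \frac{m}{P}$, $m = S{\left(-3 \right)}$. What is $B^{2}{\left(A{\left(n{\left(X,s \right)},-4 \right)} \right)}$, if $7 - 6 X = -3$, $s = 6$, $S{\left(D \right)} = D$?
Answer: $2$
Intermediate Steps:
$m = -3$
$X = \frac{5}{3}$ ($X = \frac{7}{6} - - \frac{1}{2} = \frac{7}{6} + \frac{1}{2} = \frac{5}{3} \approx 1.6667$)
$n{\left(P,v \right)} = - \frac{3}{P}$
$B{\left(L \right)} = \sqrt{2} \sqrt{L}$ ($B{\left(L \right)} = \sqrt{2 L} = \sqrt{2} \sqrt{L}$)
$B^{2}{\left(A{\left(n{\left(X,s \right)},-4 \right)} \right)} = \left(\sqrt{2} \sqrt{1}\right)^{2} = \left(\sqrt{2} \cdot 1\right)^{2} = \left(\sqrt{2}\right)^{2} = 2$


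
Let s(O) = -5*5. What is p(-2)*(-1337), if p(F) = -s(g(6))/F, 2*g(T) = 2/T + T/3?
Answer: 33425/2 ≈ 16713.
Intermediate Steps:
g(T) = 1/T + T/6 (g(T) = (2/T + T/3)/2 = 1/T + T/6)
s(O) = -25
p(F) = 25/F (p(F) = -(-25)/F = 25/F)
p(-2)*(-1337) = (25/(-2))*(-1337) = (25*(-1/2))*(-1337) = -25/2*(-1337) = 33425/2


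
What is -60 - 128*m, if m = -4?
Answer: 452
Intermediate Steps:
-60 - 128*m = -60 - 128*(-4) = -60 + 512 = 452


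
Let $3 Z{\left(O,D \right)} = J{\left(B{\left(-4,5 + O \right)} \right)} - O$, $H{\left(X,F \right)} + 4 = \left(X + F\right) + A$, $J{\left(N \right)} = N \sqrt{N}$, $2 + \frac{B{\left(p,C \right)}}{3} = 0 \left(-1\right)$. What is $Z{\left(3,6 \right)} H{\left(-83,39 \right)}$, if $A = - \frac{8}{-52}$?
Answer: $\frac{622}{13} + \frac{1244 i \sqrt{6}}{13} \approx 47.846 + 234.4 i$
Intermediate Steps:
$A = \frac{2}{13}$ ($A = \left(-8\right) \left(- \frac{1}{52}\right) = \frac{2}{13} \approx 0.15385$)
$B{\left(p,C \right)} = -6$ ($B{\left(p,C \right)} = -6 + 3 \cdot 0 \left(-1\right) = -6 + 3 \cdot 0 = -6 + 0 = -6$)
$J{\left(N \right)} = N^{\frac{3}{2}}$
$H{\left(X,F \right)} = - \frac{50}{13} + F + X$ ($H{\left(X,F \right)} = -4 + \left(\left(X + F\right) + \frac{2}{13}\right) = -4 + \left(\left(F + X\right) + \frac{2}{13}\right) = -4 + \left(\frac{2}{13} + F + X\right) = - \frac{50}{13} + F + X$)
$Z{\left(O,D \right)} = - \frac{O}{3} - 2 i \sqrt{6}$ ($Z{\left(O,D \right)} = \frac{\left(-6\right)^{\frac{3}{2}} - O}{3} = \frac{- 6 i \sqrt{6} - O}{3} = \frac{- O - 6 i \sqrt{6}}{3} = - \frac{O}{3} - 2 i \sqrt{6}$)
$Z{\left(3,6 \right)} H{\left(-83,39 \right)} = \left(\left(- \frac{1}{3}\right) 3 - 2 i \sqrt{6}\right) \left(- \frac{50}{13} + 39 - 83\right) = \left(-1 - 2 i \sqrt{6}\right) \left(- \frac{622}{13}\right) = \frac{622}{13} + \frac{1244 i \sqrt{6}}{13}$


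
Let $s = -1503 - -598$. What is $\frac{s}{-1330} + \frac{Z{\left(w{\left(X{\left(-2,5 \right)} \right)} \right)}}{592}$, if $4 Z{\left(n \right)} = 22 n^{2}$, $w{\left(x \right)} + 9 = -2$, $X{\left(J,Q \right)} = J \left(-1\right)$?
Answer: $\frac{284175}{157472} \approx 1.8046$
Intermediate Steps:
$X{\left(J,Q \right)} = - J$
$s = -905$ ($s = -1503 + 598 = -905$)
$w{\left(x \right)} = -11$ ($w{\left(x \right)} = -9 - 2 = -11$)
$Z{\left(n \right)} = \frac{11 n^{2}}{2}$ ($Z{\left(n \right)} = \frac{22 n^{2}}{4} = \frac{11 n^{2}}{2}$)
$\frac{s}{-1330} + \frac{Z{\left(w{\left(X{\left(-2,5 \right)} \right)} \right)}}{592} = - \frac{905}{-1330} + \frac{\frac{11}{2} \left(-11\right)^{2}}{592} = \left(-905\right) \left(- \frac{1}{1330}\right) + \frac{11}{2} \cdot 121 \cdot \frac{1}{592} = \frac{181}{266} + \frac{1331}{2} \cdot \frac{1}{592} = \frac{181}{266} + \frac{1331}{1184} = \frac{284175}{157472}$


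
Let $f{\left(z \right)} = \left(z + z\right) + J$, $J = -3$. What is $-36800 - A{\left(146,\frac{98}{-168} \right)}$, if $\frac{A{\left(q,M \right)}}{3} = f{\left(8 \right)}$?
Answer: $-36839$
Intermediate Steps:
$f{\left(z \right)} = -3 + 2 z$ ($f{\left(z \right)} = \left(z + z\right) - 3 = 2 z - 3 = -3 + 2 z$)
$A{\left(q,M \right)} = 39$ ($A{\left(q,M \right)} = 3 \left(-3 + 2 \cdot 8\right) = 3 \left(-3 + 16\right) = 3 \cdot 13 = 39$)
$-36800 - A{\left(146,\frac{98}{-168} \right)} = -36800 - 39 = -36839$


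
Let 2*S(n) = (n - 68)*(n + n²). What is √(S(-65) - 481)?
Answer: I*√277121 ≈ 526.42*I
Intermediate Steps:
S(n) = (-68 + n)*(n + n²)/2 (S(n) = ((n - 68)*(n + n²))/2 = ((-68 + n)*(n + n²))/2 = (-68 + n)*(n + n²)/2)
√(S(-65) - 481) = √((½)*(-65)*(-68 + (-65)² - 67*(-65)) - 481) = √((½)*(-65)*(-68 + 4225 + 4355) - 481) = √((½)*(-65)*8512 - 481) = √(-276640 - 481) = √(-277121) = I*√277121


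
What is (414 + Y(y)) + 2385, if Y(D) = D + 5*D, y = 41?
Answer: 3045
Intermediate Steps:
Y(D) = 6*D
(414 + Y(y)) + 2385 = (414 + 6*41) + 2385 = (414 + 246) + 2385 = 660 + 2385 = 3045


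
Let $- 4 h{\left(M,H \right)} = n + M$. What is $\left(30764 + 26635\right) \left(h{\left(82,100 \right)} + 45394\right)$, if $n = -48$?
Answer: $\frac{5210164629}{2} \approx 2.6051 \cdot 10^{9}$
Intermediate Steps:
$h{\left(M,H \right)} = 12 - \frac{M}{4}$ ($h{\left(M,H \right)} = - \frac{-48 + M}{4} = 12 - \frac{M}{4}$)
$\left(30764 + 26635\right) \left(h{\left(82,100 \right)} + 45394\right) = \left(30764 + 26635\right) \left(\left(12 - \frac{41}{2}\right) + 45394\right) = 57399 \left(\left(12 - \frac{41}{2}\right) + 45394\right) = 57399 \left(- \frac{17}{2} + 45394\right) = 57399 \cdot \frac{90771}{2} = \frac{5210164629}{2}$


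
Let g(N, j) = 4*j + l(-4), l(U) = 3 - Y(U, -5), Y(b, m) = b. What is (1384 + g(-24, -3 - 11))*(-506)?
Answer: -675510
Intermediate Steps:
l(U) = 3 - U
g(N, j) = 7 + 4*j (g(N, j) = 4*j + (3 - 1*(-4)) = 4*j + (3 + 4) = 4*j + 7 = 7 + 4*j)
(1384 + g(-24, -3 - 11))*(-506) = (1384 + (7 + 4*(-3 - 11)))*(-506) = (1384 + (7 + 4*(-14)))*(-506) = (1384 + (7 - 56))*(-506) = (1384 - 49)*(-506) = 1335*(-506) = -675510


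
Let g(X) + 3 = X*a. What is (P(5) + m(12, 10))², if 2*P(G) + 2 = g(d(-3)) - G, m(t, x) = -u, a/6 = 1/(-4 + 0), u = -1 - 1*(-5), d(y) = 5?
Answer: 2601/16 ≈ 162.56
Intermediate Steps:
u = 4 (u = -1 + 5 = 4)
a = -3/2 (a = 6/(-4 + 0) = 6/(-4) = 6*(-¼) = -3/2 ≈ -1.5000)
m(t, x) = -4 (m(t, x) = -1*4 = -4)
g(X) = -3 - 3*X/2 (g(X) = -3 + X*(-3/2) = -3 - 3*X/2)
P(G) = -25/4 - G/2 (P(G) = -1 + ((-3 - 3/2*5) - G)/2 = -1 + ((-3 - 15/2) - G)/2 = -1 + (-21/2 - G)/2 = -1 + (-21/4 - G/2) = -25/4 - G/2)
(P(5) + m(12, 10))² = ((-25/4 - ½*5) - 4)² = ((-25/4 - 5/2) - 4)² = (-35/4 - 4)² = (-51/4)² = 2601/16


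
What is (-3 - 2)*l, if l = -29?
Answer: 145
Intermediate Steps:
(-3 - 2)*l = (-3 - 2)*(-29) = -5*(-29) = 145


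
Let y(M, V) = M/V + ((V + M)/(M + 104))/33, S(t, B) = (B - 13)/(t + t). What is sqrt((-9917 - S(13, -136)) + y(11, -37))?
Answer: I*sqrt(132104102573701830)/3650790 ≈ 99.557*I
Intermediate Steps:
S(t, B) = (-13 + B)/(2*t) (S(t, B) = (-13 + B)/((2*t)) = (-13 + B)*(1/(2*t)) = (-13 + B)/(2*t))
y(M, V) = M/V + (M + V)/(33*(104 + M)) (y(M, V) = M/V + ((M + V)/(104 + M))*(1/33) = M/V + (M + V)/(33*(104 + M)))
sqrt((-9917 - S(13, -136)) + y(11, -37)) = sqrt((-9917 - (-13 - 136)/(2*13)) + (1/33)*((-37)**2 + 33*11**2 + 3432*11 + 11*(-37))/(-37*(104 + 11))) = sqrt((-9917 - (-149)/(2*13)) + (1/33)*(-1/37)*(1369 + 33*121 + 37752 - 407)/115) = sqrt((-9917 - 1*(-149/26)) + (1/33)*(-1/37)*(1/115)*(1369 + 3993 + 37752 - 407)) = sqrt((-9917 + 149/26) + (1/33)*(-1/37)*(1/115)*42707) = sqrt(-257693/26 - 42707/140415) = sqrt(-36185072977/3650790) = I*sqrt(132104102573701830)/3650790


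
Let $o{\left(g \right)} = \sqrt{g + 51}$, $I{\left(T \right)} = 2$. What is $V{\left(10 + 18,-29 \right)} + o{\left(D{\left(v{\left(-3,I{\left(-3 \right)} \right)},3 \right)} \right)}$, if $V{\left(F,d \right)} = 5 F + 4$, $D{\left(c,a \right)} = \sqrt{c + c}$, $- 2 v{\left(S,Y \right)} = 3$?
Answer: $144 + \sqrt{51 + i \sqrt{3}} \approx 151.14 + 0.12125 i$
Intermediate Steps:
$v{\left(S,Y \right)} = - \frac{3}{2}$ ($v{\left(S,Y \right)} = \left(- \frac{1}{2}\right) 3 = - \frac{3}{2}$)
$D{\left(c,a \right)} = \sqrt{2} \sqrt{c}$ ($D{\left(c,a \right)} = \sqrt{2 c} = \sqrt{2} \sqrt{c}$)
$V{\left(F,d \right)} = 4 + 5 F$
$o{\left(g \right)} = \sqrt{51 + g}$
$V{\left(10 + 18,-29 \right)} + o{\left(D{\left(v{\left(-3,I{\left(-3 \right)} \right)},3 \right)} \right)} = \left(4 + 5 \left(10 + 18\right)\right) + \sqrt{51 + \sqrt{2} \sqrt{- \frac{3}{2}}} = \left(4 + 5 \cdot 28\right) + \sqrt{51 + \sqrt{2} \frac{i \sqrt{6}}{2}} = \left(4 + 140\right) + \sqrt{51 + i \sqrt{3}} = 144 + \sqrt{51 + i \sqrt{3}}$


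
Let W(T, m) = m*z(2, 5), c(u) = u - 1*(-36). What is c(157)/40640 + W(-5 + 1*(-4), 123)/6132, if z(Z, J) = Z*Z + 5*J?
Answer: 12178863/20767040 ≈ 0.58645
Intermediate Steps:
z(Z, J) = Z² + 5*J
c(u) = 36 + u (c(u) = u + 36 = 36 + u)
W(T, m) = 29*m (W(T, m) = m*(2² + 5*5) = m*(4 + 25) = m*29 = 29*m)
c(157)/40640 + W(-5 + 1*(-4), 123)/6132 = (36 + 157)/40640 + (29*123)/6132 = 193*(1/40640) + 3567*(1/6132) = 193/40640 + 1189/2044 = 12178863/20767040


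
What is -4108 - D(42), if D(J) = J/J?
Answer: -4109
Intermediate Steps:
D(J) = 1
-4108 - D(42) = -4108 - 1*1 = -4108 - 1 = -4109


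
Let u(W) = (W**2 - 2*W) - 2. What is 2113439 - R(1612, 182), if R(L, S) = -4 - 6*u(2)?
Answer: 2113431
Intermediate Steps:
u(W) = -2 + W**2 - 2*W
R(L, S) = 8 (R(L, S) = -4 - 6*(-2 + 2**2 - 2*2) = -4 - 6*(-2 + 4 - 4) = -4 - 6*(-2) = -4 + 12 = 8)
2113439 - R(1612, 182) = 2113439 - 1*8 = 2113439 - 8 = 2113431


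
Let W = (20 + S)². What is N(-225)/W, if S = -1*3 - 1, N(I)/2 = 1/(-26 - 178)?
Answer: -1/26112 ≈ -3.8297e-5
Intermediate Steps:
N(I) = -1/102 (N(I) = 2/(-26 - 178) = 2/(-204) = 2*(-1/204) = -1/102)
S = -4 (S = -3 - 1 = -4)
W = 256 (W = (20 - 4)² = 16² = 256)
N(-225)/W = -1/102/256 = -1/102*1/256 = -1/26112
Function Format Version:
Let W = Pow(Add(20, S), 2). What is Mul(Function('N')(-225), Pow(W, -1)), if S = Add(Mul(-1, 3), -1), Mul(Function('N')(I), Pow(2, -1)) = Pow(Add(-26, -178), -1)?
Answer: Rational(-1, 26112) ≈ -3.8297e-5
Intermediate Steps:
Function('N')(I) = Rational(-1, 102) (Function('N')(I) = Mul(2, Pow(Add(-26, -178), -1)) = Mul(2, Pow(-204, -1)) = Mul(2, Rational(-1, 204)) = Rational(-1, 102))
S = -4 (S = Add(-3, -1) = -4)
W = 256 (W = Pow(Add(20, -4), 2) = Pow(16, 2) = 256)
Mul(Function('N')(-225), Pow(W, -1)) = Mul(Rational(-1, 102), Pow(256, -1)) = Mul(Rational(-1, 102), Rational(1, 256)) = Rational(-1, 26112)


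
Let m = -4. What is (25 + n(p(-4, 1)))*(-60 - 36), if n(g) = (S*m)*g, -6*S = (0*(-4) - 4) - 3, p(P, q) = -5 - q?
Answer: -5088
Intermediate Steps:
S = 7/6 (S = -((0*(-4) - 4) - 3)/6 = -((0 - 4) - 3)/6 = -(-4 - 3)/6 = -⅙*(-7) = 7/6 ≈ 1.1667)
n(g) = -14*g/3 (n(g) = ((7/6)*(-4))*g = -14*g/3)
(25 + n(p(-4, 1)))*(-60 - 36) = (25 - 14*(-5 - 1*1)/3)*(-60 - 36) = (25 - 14*(-5 - 1)/3)*(-96) = (25 - 14/3*(-6))*(-96) = (25 + 28)*(-96) = 53*(-96) = -5088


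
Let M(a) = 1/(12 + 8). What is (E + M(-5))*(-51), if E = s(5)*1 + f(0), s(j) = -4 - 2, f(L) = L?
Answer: 6069/20 ≈ 303.45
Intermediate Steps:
M(a) = 1/20
s(j) = -6
E = -6 (E = -6*1 + 0 = -6 + 0 = -6)
(E + M(-5))*(-51) = (-6 + 1/20)*(-51) = -119/20*(-51) = 6069/20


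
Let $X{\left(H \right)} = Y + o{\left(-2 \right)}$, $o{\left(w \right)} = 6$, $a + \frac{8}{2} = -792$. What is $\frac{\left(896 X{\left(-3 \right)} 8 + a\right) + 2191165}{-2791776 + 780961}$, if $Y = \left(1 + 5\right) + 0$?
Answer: $- \frac{455277}{402163} \approx -1.1321$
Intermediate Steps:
$a = -796$ ($a = -4 - 792 = -796$)
$Y = 6$ ($Y = 6 + 0 = 6$)
$X{\left(H \right)} = 12$ ($X{\left(H \right)} = 6 + 6 = 12$)
$\frac{\left(896 X{\left(-3 \right)} 8 + a\right) + 2191165}{-2791776 + 780961} = \frac{\left(896 \cdot 12 \cdot 8 - 796\right) + 2191165}{-2791776 + 780961} = \frac{\left(896 \cdot 96 - 796\right) + 2191165}{-2010815} = \left(\left(86016 - 796\right) + 2191165\right) \left(- \frac{1}{2010815}\right) = \left(85220 + 2191165\right) \left(- \frac{1}{2010815}\right) = 2276385 \left(- \frac{1}{2010815}\right) = - \frac{455277}{402163}$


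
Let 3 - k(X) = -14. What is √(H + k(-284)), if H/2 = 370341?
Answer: √740699 ≈ 860.64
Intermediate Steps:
H = 740682 (H = 2*370341 = 740682)
k(X) = 17 (k(X) = 3 - 1*(-14) = 3 + 14 = 17)
√(H + k(-284)) = √(740682 + 17) = √740699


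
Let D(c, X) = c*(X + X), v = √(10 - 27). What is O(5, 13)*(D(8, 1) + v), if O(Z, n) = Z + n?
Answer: 288 + 18*I*√17 ≈ 288.0 + 74.216*I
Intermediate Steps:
v = I*√17 (v = √(-17) = I*√17 ≈ 4.1231*I)
D(c, X) = 2*X*c (D(c, X) = c*(2*X) = 2*X*c)
O(5, 13)*(D(8, 1) + v) = (5 + 13)*(2*1*8 + I*√17) = 18*(16 + I*√17) = 288 + 18*I*√17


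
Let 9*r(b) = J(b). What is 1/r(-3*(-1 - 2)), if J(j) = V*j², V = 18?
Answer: 1/162 ≈ 0.0061728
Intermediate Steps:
J(j) = 18*j²
r(b) = 2*b² (r(b) = (18*b²)/9 = 2*b²)
1/r(-3*(-1 - 2)) = 1/(2*(-3*(-1 - 2))²) = 1/(2*(-3*(-3))²) = 1/(2*9²) = 1/(2*81) = 1/162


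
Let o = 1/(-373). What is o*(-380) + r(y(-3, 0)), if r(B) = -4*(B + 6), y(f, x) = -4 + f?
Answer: 1872/373 ≈ 5.0188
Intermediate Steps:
o = -1/373 ≈ -0.0026810
r(B) = -24 - 4*B (r(B) = -4*(6 + B) = -24 - 4*B)
o*(-380) + r(y(-3, 0)) = -1/373*(-380) + (-24 - 4*(-4 - 3)) = 380/373 + (-24 - 4*(-7)) = 380/373 + (-24 + 28) = 380/373 + 4 = 1872/373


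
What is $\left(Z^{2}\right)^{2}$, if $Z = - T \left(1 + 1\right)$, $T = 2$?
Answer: $256$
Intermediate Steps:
$Z = -4$ ($Z = \left(-1\right) 2 \left(1 + 1\right) = \left(-2\right) 2 = -4$)
$\left(Z^{2}\right)^{2} = \left(\left(-4\right)^{2}\right)^{2} = 16^{2} = 256$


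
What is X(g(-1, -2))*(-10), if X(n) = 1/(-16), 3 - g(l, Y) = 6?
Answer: 5/8 ≈ 0.62500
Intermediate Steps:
g(l, Y) = -3 (g(l, Y) = 3 - 1*6 = 3 - 6 = -3)
X(n) = -1/16
X(g(-1, -2))*(-10) = -1/16*(-10) = 5/8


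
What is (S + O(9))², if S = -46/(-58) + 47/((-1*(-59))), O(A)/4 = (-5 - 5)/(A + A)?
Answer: 94867600/237129201 ≈ 0.40007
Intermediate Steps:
O(A) = -20/A (O(A) = 4*((-5 - 5)/(A + A)) = 4*(-10*1/(2*A)) = 4*(-5/A) = -20/A)
S = 2720/1711 (S = -46*(-1/58) + 47/59 = 23/29 + 47*(1/59) = 23/29 + 47/59 = 2720/1711 ≈ 1.5897)
(S + O(9))² = (2720/1711 - 20/9)² = (-9740/15399)² = 94867600/237129201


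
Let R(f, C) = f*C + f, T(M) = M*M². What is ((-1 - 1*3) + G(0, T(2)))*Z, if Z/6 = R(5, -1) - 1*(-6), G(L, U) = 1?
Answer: -108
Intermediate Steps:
T(M) = M³
R(f, C) = f + C*f (R(f, C) = C*f + f = f + C*f)
Z = 36 (Z = 6*(5*(1 - 1) - 1*(-6)) = 6*(5*0 + 6) = 6*(0 + 6) = 6*6 = 36)
((-1 - 1*3) + G(0, T(2)))*Z = ((-1 - 1*3) + 1)*36 = ((-1 - 3) + 1)*36 = (-4 + 1)*36 = -3*36 = -108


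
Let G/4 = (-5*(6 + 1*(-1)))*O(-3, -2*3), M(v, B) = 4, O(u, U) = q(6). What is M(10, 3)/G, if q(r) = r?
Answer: -1/150 ≈ -0.0066667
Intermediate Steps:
O(u, U) = 6
G = -600 (G = 4*(-5*(6 + 1*(-1))*6) = 4*(-5*(6 - 1)*6) = 4*(-5*5*6) = 4*(-25*6) = 4*(-150) = -600)
M(10, 3)/G = 4/(-600) = 4*(-1/600) = -1/150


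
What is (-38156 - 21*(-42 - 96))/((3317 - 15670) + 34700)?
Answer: -35258/22347 ≈ -1.5778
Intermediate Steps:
(-38156 - 21*(-42 - 96))/((3317 - 15670) + 34700) = (-38156 - 21*(-138))/(-12353 + 34700) = (-38156 + 2898)/22347 = -35258*1/22347 = -35258/22347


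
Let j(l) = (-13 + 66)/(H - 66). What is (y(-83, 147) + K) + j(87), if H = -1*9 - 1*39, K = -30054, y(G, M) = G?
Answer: -3435671/114 ≈ -30137.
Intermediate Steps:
H = -48 (H = -9 - 39 = -48)
j(l) = -53/114 (j(l) = (-13 + 66)/(-48 - 66) = 53/(-114) = 53*(-1/114) = -53/114)
(y(-83, 147) + K) + j(87) = (-83 - 30054) - 53/114 = -30137 - 53/114 = -3435671/114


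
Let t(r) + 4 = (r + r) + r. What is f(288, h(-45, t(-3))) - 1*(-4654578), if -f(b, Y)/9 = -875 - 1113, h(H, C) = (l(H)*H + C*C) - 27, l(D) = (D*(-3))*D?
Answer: 4672470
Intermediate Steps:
t(r) = -4 + 3*r (t(r) = -4 + ((r + r) + r) = -4 + (2*r + r) = -4 + 3*r)
l(D) = -3*D² (l(D) = (-3*D)*D = -3*D²)
h(H, C) = -27 + C² - 3*H³ (h(H, C) = ((-3*H²)*H + C*C) - 27 = (-3*H³ + C²) - 27 = (C² - 3*H³) - 27 = -27 + C² - 3*H³)
f(b, Y) = 17892 (f(b, Y) = -9*(-875 - 1113) = -9*(-1988) = 17892)
f(288, h(-45, t(-3))) - 1*(-4654578) = 17892 - 1*(-4654578) = 17892 + 4654578 = 4672470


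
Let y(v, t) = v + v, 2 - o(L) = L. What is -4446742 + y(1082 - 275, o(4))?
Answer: -4445128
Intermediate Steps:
o(L) = 2 - L
y(v, t) = 2*v
-4446742 + y(1082 - 275, o(4)) = -4446742 + 2*(1082 - 275) = -4446742 + 2*807 = -4446742 + 1614 = -4445128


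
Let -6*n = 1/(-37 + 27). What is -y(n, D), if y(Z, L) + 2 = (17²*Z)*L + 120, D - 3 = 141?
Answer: -4058/5 ≈ -811.60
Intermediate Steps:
n = 1/60 (n = -1/(6*(-37 + 27)) = -⅙/(-10) = -⅙*(-⅒) = 1/60 ≈ 0.016667)
D = 144 (D = 3 + 141 = 144)
y(Z, L) = 118 + 289*L*Z (y(Z, L) = -2 + ((17²*Z)*L + 120) = -2 + ((289*Z)*L + 120) = -2 + (289*L*Z + 120) = -2 + (120 + 289*L*Z) = 118 + 289*L*Z)
-y(n, D) = -(118 + 289*144*(1/60)) = -(118 + 3468/5) = -1*4058/5 = -4058/5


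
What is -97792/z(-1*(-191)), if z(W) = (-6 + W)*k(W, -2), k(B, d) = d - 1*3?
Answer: 97792/925 ≈ 105.72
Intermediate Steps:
k(B, d) = -3 + d (k(B, d) = d - 3 = -3 + d)
z(W) = 30 - 5*W (z(W) = (-6 + W)*(-3 - 2) = (-6 + W)*(-5) = 30 - 5*W)
-97792/z(-1*(-191)) = -97792/(30 - (-5)*(-191)) = -97792/(30 - 5*191) = -97792/(30 - 955) = -97792/(-925) = -97792*(-1/925) = 97792/925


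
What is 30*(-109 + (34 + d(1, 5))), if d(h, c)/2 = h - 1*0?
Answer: -2190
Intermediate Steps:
d(h, c) = 2*h (d(h, c) = 2*(h - 1*0) = 2*(h + 0) = 2*h)
30*(-109 + (34 + d(1, 5))) = 30*(-109 + (34 + 2*1)) = 30*(-109 + (34 + 2)) = 30*(-109 + 36) = 30*(-73) = -2190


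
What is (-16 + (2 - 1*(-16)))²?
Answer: 4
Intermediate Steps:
(-16 + (2 - 1*(-16)))² = (-16 + (2 + 16))² = (-16 + 18)² = 2² = 4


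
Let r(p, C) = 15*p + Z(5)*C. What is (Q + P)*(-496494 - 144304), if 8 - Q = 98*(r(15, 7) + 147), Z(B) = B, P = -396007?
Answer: 279314236230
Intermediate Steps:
r(p, C) = 5*C + 15*p (r(p, C) = 15*p + 5*C = 5*C + 15*p)
Q = -39878 (Q = 8 - 98*((5*7 + 15*15) + 147) = 8 - 98*((35 + 225) + 147) = 8 - 98*(260 + 147) = 8 - 98*407 = 8 - 1*39886 = 8 - 39886 = -39878)
(Q + P)*(-496494 - 144304) = (-39878 - 396007)*(-496494 - 144304) = -435885*(-640798) = 279314236230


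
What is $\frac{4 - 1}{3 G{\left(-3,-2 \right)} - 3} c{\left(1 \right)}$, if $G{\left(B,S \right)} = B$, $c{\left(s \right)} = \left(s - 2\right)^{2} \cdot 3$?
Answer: $- \frac{3}{4} \approx -0.75$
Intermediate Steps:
$c{\left(s \right)} = 3 \left(-2 + s\right)^{2}$ ($c{\left(s \right)} = \left(-2 + s\right)^{2} \cdot 3 = 3 \left(-2 + s\right)^{2}$)
$\frac{4 - 1}{3 G{\left(-3,-2 \right)} - 3} c{\left(1 \right)} = \frac{4 - 1}{3 \left(-3\right) - 3} \cdot 3 \left(-2 + 1\right)^{2} = \frac{3}{-9 - 3} \cdot 3 \left(-1\right)^{2} = \frac{3}{-12} \cdot 3 \cdot 1 = 3 \left(- \frac{1}{12}\right) 3 = \left(- \frac{1}{4}\right) 3 = - \frac{3}{4}$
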